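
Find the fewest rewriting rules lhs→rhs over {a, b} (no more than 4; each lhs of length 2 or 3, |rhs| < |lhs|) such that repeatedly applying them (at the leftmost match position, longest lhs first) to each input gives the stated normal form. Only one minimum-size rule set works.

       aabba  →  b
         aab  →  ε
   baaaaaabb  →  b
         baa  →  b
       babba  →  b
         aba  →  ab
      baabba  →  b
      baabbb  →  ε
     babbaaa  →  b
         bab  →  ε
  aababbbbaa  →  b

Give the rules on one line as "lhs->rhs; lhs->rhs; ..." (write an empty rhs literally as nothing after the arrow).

aa->b; ba->b; bb->

  | aabba => bbba => ba => b
  | aab => bb => ε
  | baaaaaabb => baaaaabb => baaaabb => baaabb => baabb => babb => bbb => b
  | baa => ba => b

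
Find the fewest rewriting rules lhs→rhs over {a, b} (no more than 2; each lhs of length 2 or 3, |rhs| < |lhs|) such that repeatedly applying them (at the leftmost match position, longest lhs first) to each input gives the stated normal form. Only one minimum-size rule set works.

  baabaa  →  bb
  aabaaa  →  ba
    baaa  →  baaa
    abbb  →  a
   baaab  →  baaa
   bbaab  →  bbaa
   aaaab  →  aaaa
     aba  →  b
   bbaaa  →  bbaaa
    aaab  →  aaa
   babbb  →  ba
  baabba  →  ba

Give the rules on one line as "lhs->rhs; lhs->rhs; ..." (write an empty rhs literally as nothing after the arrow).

  | baabaa => baba => bb
  | aabaaa => abaa => ba
  | baaa
  | abbb => abb => ab => a

ab->a; aba->b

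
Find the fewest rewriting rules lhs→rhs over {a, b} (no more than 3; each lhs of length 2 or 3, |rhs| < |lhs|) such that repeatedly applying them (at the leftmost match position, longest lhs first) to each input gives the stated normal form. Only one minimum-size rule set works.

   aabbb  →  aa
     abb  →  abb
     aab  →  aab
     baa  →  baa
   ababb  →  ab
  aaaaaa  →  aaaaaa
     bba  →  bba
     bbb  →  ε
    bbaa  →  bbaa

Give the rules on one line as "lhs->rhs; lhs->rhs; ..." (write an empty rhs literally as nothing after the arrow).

bab->; bbb->

  | aabbb => aa
  | abb
  | aab
  | baa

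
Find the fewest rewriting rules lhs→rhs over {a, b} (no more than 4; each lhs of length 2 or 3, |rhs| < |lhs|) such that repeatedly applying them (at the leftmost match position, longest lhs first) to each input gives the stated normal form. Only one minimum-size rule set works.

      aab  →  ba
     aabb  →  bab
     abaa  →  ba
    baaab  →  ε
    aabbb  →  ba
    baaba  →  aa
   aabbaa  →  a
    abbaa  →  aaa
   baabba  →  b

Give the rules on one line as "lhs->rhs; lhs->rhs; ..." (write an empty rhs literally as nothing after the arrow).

aab->ba; aba->b; bb->

  | aab => ba
  | aabb => bab
  | abaa => ba
  | baaab => baba => bb => ε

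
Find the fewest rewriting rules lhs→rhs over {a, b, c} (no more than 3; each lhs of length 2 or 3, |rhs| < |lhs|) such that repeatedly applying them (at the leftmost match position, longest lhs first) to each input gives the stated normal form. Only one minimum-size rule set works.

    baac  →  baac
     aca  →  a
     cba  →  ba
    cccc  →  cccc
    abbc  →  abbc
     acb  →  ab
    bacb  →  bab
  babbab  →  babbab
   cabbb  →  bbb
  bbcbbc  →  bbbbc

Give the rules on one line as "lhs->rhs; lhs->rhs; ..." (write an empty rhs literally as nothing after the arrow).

ca->; cb->b

  | baac
  | aca => a
  | cba => ba
  | cccc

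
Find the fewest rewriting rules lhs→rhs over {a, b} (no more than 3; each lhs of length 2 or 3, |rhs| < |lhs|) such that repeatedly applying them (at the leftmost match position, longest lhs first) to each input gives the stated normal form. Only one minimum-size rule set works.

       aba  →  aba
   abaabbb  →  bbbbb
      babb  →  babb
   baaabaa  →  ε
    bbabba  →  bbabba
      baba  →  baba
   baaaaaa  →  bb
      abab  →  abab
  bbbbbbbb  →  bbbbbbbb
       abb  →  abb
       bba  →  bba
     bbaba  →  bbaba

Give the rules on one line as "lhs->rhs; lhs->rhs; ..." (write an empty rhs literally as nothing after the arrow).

  | aba
  | abaabbb => aaabbb => bbbbb
  | babb
  | baaabaa => aaabaa => bbbaa => bbaa => baa => aa => ε

aa->; aaa->bb; baa->aa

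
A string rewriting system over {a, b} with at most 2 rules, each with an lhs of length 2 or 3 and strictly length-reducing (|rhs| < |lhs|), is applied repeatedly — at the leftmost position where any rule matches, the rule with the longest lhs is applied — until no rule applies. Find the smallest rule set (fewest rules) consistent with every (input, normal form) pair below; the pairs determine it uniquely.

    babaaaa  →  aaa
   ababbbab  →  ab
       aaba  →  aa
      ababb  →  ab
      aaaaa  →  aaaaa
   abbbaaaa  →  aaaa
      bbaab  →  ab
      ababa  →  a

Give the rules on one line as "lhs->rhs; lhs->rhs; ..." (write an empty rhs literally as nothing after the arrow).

  | babaaaa => baaaa => aaa
  | ababbbab => abbbab => abbab => abab => ab
  | aaba => aa
  | ababb => abb => ab

ba->; bb->b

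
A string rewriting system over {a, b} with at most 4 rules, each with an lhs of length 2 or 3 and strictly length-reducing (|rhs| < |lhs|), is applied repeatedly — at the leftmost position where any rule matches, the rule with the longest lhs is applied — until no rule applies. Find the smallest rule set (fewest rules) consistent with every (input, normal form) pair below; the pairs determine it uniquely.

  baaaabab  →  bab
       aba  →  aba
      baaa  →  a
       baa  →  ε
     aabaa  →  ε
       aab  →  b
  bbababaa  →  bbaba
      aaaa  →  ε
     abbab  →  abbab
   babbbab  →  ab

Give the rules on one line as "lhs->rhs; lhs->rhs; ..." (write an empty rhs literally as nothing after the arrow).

aa->; baa->; bbb->a

  | baaaabab => aabab => bab
  | aba
  | baaa => a
  | baa => ε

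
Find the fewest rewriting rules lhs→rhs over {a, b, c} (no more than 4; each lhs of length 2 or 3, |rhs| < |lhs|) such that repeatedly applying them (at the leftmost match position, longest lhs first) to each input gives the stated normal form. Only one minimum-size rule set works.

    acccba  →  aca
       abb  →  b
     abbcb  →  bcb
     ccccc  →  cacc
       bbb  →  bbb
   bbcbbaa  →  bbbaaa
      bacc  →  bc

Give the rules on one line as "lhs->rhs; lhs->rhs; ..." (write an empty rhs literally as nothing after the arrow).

ab->; bac->b; cbb->ba; ccc->ca

  | acccba => acaba => aca
  | abb => b
  | abbcb => bcb
  | ccccc => cacc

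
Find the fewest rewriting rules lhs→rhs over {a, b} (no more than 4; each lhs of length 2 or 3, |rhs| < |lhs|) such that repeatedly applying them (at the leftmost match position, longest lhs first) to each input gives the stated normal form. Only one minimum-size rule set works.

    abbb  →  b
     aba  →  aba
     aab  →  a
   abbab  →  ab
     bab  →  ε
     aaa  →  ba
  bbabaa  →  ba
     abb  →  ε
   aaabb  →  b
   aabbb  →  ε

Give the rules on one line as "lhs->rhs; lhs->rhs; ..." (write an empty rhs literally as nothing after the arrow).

aa->b; abb->; bab->; bb->a

  | abbb => b
  | aba
  | aab => bb => a
  | abbab => ab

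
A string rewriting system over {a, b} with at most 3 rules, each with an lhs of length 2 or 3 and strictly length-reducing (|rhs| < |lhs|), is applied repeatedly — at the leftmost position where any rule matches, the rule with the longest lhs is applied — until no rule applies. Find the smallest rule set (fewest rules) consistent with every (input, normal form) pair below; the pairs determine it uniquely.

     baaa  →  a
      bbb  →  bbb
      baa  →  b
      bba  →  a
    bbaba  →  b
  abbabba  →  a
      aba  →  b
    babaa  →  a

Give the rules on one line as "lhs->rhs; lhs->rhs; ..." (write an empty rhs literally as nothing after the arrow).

aa->b; ba->a

  | baaa => aaa => ba => a
  | bbb
  | baa => aa => b
  | bba => ba => a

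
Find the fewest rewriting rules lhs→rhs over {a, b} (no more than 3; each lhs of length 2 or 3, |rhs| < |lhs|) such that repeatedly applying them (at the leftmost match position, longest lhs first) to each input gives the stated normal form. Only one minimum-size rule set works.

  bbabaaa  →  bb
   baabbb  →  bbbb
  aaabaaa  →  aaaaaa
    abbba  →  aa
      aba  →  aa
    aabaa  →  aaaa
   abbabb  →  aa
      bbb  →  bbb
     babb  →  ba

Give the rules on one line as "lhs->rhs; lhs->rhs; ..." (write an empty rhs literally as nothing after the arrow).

ab->a; baa->b

  | bbabaaa => bbaaaa => bbaa => bb
  | baabbb => bbbb
  | aaabaaa => aaaaaa
  | abbba => abba => aba => aa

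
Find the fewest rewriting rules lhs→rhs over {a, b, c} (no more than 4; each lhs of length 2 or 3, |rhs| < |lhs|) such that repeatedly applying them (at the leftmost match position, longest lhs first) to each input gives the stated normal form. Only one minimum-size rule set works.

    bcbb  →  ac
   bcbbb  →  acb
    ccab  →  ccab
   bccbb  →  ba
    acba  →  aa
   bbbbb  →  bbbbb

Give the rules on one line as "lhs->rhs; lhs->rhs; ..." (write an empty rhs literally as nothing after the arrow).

bba->ac; cba->a; cbb->ba

  | bcbb => bba => ac
  | bcbbb => bbab => acb
  | ccab
  | bccbb => bcba => ba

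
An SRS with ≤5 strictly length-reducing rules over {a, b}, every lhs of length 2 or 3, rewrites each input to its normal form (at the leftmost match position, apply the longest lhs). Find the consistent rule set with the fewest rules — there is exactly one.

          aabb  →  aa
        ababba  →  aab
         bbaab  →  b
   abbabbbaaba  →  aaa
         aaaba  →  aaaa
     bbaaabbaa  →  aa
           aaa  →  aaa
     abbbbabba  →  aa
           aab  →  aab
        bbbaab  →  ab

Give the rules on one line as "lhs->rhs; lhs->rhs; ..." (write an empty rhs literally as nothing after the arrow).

  | aabb => aa
  | ababba => aabba => aab
  | bbaab => bab => b
  | abbabbbaaba => abbbbaaba => abbaaba => ababa => aaba => aaa

aba->aa; ba->; bb->; bba->b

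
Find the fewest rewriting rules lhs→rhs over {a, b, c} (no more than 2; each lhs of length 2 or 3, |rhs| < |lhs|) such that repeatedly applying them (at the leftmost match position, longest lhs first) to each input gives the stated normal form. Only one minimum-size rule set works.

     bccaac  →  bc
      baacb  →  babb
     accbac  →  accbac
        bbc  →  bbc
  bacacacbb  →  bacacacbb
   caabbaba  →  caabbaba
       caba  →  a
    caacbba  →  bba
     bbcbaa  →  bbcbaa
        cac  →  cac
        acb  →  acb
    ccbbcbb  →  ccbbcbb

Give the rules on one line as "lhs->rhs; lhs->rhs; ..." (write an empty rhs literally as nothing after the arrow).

aac->ab; cab->

  | bccaac => bccab => bc
  | baacb => babb
  | accbac
  | bbc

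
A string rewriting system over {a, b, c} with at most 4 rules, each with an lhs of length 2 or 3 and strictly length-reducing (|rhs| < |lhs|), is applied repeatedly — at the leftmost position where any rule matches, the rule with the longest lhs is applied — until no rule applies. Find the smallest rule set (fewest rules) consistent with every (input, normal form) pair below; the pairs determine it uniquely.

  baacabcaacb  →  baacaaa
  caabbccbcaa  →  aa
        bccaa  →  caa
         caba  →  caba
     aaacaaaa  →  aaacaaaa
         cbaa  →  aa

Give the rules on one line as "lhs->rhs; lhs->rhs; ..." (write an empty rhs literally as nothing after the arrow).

aab->bb; bc->; cb->

  | baacabcaacb => baacaaacb => baacaaa
  | caabbccbcaa => cbbbccbcaa => bbccbcaa => bcbcaa => bcaa => aa
  | bccaa => caa
  | caba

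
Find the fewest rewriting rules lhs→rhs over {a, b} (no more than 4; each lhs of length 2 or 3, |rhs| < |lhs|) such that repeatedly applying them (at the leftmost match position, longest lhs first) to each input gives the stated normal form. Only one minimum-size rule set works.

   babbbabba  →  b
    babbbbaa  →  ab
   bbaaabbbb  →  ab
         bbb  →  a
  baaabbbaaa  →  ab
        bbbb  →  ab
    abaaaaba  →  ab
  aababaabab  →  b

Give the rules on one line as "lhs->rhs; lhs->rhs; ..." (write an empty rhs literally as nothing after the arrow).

aa->b; ba->b; bb->b; bbb->a

  | babbbabba => bbbbabba => ababba => abbba => aaa => ba => b
  | babbbbaa => bbbbbaa => abbaa => abaa => aba => ab
  | bbaaabbbb => baaabbbb => baabbbb => babbbb => bbbbb => abb => ab
  | bbb => a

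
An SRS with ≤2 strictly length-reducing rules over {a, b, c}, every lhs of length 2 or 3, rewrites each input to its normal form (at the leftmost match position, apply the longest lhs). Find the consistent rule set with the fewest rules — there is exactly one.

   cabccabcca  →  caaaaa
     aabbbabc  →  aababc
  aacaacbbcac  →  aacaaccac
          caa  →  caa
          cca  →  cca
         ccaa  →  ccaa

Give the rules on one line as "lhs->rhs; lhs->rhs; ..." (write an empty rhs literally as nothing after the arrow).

  | cabccabcca => caaabcca => caaaaa
  | aabbbabc => aababc
  | aacaacbbcac => aacaaccac
  | caa

bb->; bcc->a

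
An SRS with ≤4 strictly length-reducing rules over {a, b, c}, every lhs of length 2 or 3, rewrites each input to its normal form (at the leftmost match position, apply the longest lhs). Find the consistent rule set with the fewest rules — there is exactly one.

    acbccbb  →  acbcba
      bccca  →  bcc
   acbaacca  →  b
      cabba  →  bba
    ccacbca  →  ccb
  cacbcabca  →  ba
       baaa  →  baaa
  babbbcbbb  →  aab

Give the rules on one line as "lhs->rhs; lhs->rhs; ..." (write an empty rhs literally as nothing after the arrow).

acc->bc; bab->ac; ca->; cbb->ba

  | acbccbb => acbcba
  | bccca => bcc
  | acbaacca => acbabca => acacca => acca => bca => b
  | cabba => bba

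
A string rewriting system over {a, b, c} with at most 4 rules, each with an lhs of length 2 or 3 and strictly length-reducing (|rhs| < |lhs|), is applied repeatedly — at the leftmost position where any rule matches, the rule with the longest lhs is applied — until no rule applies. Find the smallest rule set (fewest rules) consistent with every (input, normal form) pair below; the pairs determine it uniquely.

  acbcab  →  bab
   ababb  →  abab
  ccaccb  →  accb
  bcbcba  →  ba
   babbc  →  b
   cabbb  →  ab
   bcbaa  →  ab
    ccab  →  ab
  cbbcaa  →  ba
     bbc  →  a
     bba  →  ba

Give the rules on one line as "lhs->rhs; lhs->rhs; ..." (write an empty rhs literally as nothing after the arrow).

aa->b; bb->b; bc->a; ca->a

  | acbcab => acaab => aaab => bab
  | ababb => abab
  | ccaccb => caccb => accb
  | bcbcba => abcba => aaba => bba => ba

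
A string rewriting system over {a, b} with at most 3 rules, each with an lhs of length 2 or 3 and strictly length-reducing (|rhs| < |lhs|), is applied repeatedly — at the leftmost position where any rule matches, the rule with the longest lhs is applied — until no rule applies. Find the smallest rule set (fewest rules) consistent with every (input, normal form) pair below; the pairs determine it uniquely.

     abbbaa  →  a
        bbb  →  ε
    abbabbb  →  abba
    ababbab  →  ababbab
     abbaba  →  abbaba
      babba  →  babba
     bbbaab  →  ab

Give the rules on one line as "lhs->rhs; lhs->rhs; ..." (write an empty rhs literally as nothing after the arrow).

aa->a; bbb->

  | abbbaa => aaa => aa => a
  | bbb => ε
  | abbabbb => abba
  | ababbab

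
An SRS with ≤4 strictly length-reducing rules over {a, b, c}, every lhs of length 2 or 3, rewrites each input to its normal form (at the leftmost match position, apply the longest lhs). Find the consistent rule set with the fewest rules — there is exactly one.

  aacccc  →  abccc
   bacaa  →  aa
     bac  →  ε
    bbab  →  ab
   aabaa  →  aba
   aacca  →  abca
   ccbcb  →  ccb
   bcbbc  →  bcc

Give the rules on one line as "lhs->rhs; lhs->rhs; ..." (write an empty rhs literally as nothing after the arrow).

ac->b; baa->ca; bb->; cbc->c

  | aacccc => abccc
  | bacaa => bbaa => aa
  | bac => bb => ε
  | bbab => ab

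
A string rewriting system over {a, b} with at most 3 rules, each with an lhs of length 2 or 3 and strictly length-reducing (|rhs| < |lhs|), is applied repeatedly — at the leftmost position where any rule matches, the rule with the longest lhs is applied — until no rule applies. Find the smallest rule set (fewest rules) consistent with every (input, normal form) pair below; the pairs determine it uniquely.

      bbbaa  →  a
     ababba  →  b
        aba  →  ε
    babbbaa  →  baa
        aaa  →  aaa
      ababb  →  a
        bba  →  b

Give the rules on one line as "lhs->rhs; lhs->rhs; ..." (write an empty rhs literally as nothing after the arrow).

aba->; bb->a; bba->b

  | bbbaa => abaa => a
  | ababba => bba => b
  | aba => ε
  | babbbaa => baabaa => baa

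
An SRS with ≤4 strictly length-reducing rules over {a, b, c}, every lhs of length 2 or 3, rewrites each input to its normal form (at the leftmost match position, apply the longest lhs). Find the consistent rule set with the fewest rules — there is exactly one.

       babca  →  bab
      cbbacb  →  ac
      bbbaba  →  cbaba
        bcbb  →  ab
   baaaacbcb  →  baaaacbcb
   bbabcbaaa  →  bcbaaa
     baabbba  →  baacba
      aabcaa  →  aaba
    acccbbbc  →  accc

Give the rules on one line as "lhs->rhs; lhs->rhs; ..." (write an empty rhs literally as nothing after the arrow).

bb->c; bcc->ab; ca->; ccb->ac

  | babca => bab
  | cbbacb => ccacb => ccb => ac
  | bbbaba => cbaba
  | bcbb => bcc => ab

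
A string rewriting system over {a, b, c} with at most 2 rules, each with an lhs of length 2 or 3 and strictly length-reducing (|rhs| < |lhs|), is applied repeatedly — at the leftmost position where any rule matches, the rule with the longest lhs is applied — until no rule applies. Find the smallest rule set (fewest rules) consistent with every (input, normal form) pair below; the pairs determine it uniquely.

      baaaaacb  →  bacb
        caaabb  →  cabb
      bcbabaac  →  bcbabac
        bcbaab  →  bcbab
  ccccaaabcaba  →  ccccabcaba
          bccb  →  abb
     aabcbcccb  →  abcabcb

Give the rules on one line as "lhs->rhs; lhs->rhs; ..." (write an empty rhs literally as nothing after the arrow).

  | baaaaacb => baaaacb => baaacb => baacb => bacb
  | caaabb => caabb => cabb
  | bcbabaac => bcbabac
  | bcbaab => bcbab

aa->a; bcc->ab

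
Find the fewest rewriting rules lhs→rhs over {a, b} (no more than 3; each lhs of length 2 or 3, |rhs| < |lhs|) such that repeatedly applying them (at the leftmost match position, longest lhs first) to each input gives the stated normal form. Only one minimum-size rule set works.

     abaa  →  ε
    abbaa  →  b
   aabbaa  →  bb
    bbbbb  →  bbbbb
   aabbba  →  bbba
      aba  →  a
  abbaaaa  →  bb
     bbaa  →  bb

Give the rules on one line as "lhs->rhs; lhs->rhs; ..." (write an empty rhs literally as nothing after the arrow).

  | abaa => aa => ε
  | abbaa => baa => b
  | aabbaa => bbaa => bb
  | bbbbb

aa->; aaa->ba; ab->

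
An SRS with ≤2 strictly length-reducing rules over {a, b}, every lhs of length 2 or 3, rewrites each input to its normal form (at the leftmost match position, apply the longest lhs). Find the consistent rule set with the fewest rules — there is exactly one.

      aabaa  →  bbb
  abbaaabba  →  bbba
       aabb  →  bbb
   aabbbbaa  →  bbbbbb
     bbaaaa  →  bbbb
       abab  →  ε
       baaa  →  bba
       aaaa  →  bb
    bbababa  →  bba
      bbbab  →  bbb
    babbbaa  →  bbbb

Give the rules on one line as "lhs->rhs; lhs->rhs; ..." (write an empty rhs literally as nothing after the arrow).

aa->b; ab->

  | aabaa => bbaa => bbb
  | abbaaabba => baaabba => bbabba => bbba
  | aabb => bbb
  | aabbbbaa => bbbbbaa => bbbbbb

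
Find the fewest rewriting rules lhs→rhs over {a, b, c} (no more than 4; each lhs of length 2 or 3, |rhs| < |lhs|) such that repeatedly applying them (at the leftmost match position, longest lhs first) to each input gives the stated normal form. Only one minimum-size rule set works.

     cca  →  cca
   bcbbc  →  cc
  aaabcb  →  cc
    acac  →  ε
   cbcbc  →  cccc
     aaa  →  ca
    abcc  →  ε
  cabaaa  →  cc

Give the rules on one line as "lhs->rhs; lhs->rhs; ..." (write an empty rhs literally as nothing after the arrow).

  | cca
  | bcbbc => ccbc => cc
  | aaabcb => cabcb => cacc => cc
  | acac => ac => ε

aa->c; ac->; bc->; bcb->cc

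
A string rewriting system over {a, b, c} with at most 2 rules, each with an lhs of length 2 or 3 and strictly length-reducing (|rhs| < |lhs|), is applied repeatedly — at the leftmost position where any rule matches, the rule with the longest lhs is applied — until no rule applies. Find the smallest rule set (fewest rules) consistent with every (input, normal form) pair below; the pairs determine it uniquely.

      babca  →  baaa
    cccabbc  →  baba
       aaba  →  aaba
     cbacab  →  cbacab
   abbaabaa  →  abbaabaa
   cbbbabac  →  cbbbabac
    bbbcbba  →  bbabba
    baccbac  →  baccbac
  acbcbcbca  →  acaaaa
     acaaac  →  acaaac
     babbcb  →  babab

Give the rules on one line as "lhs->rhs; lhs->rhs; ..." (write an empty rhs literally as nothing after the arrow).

  | babca => baaa
  | cccabbc => babbc => baba
  | aaba
  | cbacab

bc->a; ccc->b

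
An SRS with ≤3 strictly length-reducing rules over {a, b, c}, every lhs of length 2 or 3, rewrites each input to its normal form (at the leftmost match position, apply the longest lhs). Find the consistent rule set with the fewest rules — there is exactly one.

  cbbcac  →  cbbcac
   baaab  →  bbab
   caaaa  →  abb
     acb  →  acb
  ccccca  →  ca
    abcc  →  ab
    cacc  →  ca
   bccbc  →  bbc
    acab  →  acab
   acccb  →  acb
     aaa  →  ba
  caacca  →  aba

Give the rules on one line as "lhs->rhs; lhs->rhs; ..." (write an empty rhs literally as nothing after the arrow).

  | cbbcac
  | baaab => bbab
  | caaaa => abaa => abb
  | acb

aa->b; caa->ab; cc->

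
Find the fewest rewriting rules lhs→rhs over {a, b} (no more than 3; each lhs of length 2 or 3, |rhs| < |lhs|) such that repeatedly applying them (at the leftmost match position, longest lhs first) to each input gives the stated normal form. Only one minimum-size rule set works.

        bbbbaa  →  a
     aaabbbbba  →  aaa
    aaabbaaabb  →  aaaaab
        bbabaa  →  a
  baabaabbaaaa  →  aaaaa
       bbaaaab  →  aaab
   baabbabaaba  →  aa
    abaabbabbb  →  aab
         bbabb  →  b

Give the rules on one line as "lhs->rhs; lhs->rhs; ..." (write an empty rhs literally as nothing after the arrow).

ba->; bb->b

  | bbbbaa => bbbaa => bbaa => baa => a
  | aaabbbbba => aaabbbba => aaabbba => aaabba => aaaba => aaa
  | aaabbaaabb => aaabaaabb => aaaaabb => aaaaab
  | bbabaa => babaa => baa => a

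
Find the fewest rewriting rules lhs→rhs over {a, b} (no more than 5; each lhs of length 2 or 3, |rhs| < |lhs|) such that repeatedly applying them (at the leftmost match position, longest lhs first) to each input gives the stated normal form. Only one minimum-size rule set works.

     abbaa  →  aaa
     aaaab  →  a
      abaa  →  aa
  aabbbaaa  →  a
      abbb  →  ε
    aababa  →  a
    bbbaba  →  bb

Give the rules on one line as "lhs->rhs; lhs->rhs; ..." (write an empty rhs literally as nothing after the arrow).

  | abbaa => aaa
  | aaaab => aaba => baa => a
  | abaa => aa
  | aabbbaaa => babbaaa => bbaaa => baa => a

aab->ba; ab->; abb->a; ba->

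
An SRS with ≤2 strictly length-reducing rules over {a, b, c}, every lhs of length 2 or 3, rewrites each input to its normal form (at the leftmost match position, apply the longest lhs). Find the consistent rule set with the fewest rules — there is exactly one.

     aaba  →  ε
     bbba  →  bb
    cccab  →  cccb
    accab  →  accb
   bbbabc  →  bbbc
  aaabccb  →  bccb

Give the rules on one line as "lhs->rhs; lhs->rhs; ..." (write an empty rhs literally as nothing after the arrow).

ab->b; ba->

  | aaba => aba => ba => ε
  | bbba => bb
  | cccab => cccb
  | accab => accb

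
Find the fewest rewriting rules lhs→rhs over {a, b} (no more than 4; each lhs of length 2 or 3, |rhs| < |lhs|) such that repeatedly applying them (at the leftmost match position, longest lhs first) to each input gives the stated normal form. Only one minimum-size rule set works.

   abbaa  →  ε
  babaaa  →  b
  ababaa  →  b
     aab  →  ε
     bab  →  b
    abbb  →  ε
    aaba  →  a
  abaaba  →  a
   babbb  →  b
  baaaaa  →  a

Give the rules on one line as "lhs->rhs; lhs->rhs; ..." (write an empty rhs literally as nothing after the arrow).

aa->b; ba->; bb->; bbb->aa

  | abbaa => aaa => ba => ε
  | babaaa => baaa => aa => b
  | ababaa => abaa => aa => b
  | aab => bb => ε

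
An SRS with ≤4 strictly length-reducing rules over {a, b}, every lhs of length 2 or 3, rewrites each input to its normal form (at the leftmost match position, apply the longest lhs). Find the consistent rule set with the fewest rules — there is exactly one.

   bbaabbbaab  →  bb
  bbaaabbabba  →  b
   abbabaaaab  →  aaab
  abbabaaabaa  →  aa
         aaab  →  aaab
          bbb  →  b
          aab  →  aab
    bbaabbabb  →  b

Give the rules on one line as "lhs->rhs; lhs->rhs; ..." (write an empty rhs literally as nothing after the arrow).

  | bbaabbbaab => bbbbaab => bbaab => bb
  | bbaaabbabba => babbabba => bbbabba => babba => bbba => ba => b
  | abbabaaaab => abbbaaaab => abaaaab => aaab
  | abbabaaabaa => abbbaaabaa => abaaabaa => aabaa => aa

ba->b; baa->; bbb->b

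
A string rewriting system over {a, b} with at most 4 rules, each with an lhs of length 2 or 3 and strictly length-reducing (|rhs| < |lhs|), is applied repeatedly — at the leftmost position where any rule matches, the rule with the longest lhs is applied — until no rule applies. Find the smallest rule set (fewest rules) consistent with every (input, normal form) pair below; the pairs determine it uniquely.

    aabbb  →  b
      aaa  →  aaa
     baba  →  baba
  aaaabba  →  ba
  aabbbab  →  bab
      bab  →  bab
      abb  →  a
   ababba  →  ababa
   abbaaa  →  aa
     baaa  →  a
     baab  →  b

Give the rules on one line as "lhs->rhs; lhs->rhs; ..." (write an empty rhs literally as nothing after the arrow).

aab->b; baa->; bb->; bba->ba

  | aabbb => bbb => b
  | aaa
  | baba
  | aaaabba => aabba => bba => ba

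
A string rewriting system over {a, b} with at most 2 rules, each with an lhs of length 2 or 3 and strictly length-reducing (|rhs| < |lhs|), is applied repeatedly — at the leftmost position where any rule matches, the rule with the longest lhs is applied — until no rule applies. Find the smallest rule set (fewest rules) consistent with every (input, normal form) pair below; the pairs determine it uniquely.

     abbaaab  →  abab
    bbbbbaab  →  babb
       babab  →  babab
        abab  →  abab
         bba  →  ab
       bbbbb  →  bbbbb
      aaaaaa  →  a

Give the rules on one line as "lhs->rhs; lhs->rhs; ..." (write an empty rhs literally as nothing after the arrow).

aa->a; bba->ab

  | abbaaab => aabaab => abaab => abab
  | bbbbbaab => bbbabab => babbab => baabb => babb
  | babab
  | abab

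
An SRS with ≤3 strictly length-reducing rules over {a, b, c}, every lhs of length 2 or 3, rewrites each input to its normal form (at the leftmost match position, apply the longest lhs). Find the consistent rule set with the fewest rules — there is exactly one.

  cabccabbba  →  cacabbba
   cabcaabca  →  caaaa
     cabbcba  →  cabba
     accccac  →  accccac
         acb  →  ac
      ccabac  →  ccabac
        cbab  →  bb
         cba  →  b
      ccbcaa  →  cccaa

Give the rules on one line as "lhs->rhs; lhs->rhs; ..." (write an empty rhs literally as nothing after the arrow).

bc->; cb->c; cba->b

  | cabccabbba => cacabbba
  | cabcaabca => caaabca => caaaa
  | cabbcba => cabba
  | accccac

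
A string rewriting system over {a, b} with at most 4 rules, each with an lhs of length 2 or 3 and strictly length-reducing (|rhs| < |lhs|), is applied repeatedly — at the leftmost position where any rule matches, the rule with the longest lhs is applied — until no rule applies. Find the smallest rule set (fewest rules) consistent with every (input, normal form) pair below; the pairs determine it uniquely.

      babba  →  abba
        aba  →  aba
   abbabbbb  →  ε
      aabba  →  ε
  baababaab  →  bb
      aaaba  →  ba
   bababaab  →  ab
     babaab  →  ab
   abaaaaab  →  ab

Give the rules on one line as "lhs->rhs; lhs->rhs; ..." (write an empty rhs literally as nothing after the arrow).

  | babba => abba
  | aba
  | abbabbbb => ababbbb => aabbbb => aabbb => aabb => aab => aa => ε
  | aabba => aaba => aaa => ε

aa->; aaa->; aab->aa; bab->ab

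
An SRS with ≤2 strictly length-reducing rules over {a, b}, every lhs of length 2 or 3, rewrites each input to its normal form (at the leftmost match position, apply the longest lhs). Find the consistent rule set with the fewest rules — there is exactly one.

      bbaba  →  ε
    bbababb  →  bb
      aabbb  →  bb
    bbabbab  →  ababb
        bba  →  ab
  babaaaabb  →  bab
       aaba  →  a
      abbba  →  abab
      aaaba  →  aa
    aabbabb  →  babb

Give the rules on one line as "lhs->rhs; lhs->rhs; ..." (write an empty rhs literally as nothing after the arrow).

  | bbaba => abba => aab => ε
  | bbababb => abbabb => aabbb => bb
  | aabbb => bb
  | bbabbab => abbbab => ababb

aab->; bba->ab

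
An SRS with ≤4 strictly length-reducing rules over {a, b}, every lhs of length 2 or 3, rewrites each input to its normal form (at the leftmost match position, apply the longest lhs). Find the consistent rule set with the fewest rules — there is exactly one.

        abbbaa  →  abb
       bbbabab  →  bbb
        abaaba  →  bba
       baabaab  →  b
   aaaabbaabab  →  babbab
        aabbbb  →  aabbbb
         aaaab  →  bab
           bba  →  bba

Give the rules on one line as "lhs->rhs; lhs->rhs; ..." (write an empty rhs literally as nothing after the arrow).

aaa->b; aba->aa; baa->

  | abbbaa => abb
  | bbbabab => bbbaab => bbb
  | abaaba => aaaba => bba
  | baabaab => baab => b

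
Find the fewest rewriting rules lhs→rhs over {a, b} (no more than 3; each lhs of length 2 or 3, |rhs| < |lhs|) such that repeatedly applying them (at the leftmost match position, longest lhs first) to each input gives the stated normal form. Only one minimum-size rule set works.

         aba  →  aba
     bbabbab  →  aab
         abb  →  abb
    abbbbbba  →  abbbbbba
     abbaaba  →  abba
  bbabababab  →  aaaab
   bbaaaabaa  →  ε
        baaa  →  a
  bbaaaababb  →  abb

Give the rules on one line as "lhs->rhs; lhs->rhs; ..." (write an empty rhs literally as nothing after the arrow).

baa->; bab->ab

  | aba
  | bbabbab => babbab => abbab => abab => aab
  | abb
  | abbbbbba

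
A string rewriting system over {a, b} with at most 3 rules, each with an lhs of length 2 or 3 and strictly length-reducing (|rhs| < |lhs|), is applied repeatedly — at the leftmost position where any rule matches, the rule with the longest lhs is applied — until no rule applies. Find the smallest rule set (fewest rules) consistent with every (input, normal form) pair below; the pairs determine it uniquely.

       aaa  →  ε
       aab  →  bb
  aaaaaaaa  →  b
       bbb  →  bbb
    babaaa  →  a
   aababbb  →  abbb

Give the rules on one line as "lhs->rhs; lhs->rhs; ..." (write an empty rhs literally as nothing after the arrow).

  | aaa => ε
  | aab => bb
  | aaaaaaaa => aaaaa => aa => b
  | bbb

aa->b; aaa->; ba->a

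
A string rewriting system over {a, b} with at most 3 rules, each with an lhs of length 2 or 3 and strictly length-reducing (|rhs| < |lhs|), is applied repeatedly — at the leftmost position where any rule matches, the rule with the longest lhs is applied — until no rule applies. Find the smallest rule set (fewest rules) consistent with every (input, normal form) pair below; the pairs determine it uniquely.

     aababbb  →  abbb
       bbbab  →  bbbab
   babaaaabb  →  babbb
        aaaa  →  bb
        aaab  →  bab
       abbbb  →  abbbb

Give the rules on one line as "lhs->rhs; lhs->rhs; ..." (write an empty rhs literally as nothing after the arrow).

aa->b; aab->

  | aababbb => abbb
  | bbbab
  | babaaaabb => babbaabb => babbb
  | aaaa => baa => bb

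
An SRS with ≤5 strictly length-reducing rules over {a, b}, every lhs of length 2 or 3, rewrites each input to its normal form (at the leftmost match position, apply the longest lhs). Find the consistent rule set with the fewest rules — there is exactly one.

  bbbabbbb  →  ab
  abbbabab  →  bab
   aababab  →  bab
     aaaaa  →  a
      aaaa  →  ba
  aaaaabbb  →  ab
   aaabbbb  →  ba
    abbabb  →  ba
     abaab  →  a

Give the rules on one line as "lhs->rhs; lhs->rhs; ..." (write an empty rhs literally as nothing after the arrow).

  | bbbabbbb => ababbbb => abbbbb => aabbb => abbb => aab => ab
  | abbbabab => aababab => ababab => abbab => aaab => bab
  | aababab => ababab => abbab => aaab => bab
  | aaaaa => baaa => bba => aa => a

aa->a; aaa->ba; aba->ab; bb->a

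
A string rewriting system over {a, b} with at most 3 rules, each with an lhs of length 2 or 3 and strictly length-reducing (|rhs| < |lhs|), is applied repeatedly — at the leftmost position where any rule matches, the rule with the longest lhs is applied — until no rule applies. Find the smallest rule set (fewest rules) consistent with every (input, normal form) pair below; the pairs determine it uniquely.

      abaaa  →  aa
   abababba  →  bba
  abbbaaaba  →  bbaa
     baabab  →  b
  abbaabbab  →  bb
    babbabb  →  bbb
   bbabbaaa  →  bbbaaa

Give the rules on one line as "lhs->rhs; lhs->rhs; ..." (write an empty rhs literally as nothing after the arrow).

  | abaaa => aa
  | abababba => babba => bba
  | abbbaaaba => bbaaaba => bbaa
  | baabab => bab => b

ab->; aba->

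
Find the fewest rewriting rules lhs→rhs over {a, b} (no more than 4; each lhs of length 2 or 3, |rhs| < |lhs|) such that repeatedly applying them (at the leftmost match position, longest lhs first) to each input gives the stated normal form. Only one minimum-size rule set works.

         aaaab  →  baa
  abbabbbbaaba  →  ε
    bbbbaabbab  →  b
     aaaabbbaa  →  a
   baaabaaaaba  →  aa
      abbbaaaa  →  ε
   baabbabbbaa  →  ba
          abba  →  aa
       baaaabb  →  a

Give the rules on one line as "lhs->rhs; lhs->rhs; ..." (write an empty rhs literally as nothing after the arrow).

aaa->ba; ab->a; bba->

  | aaaab => baab => baa
  | abbabbbbaaba => ababbbbaaba => aabbbbaaba => aabbbaaba => aabbaaba => aabaaba => aaaaba => baaba => baaa => bba => ε
  | bbbbaabbab => bbabbab => bbab => b
  | aaaabbbaa => baabbbaa => baabbaa => baabaa => baaaa => bbaa => a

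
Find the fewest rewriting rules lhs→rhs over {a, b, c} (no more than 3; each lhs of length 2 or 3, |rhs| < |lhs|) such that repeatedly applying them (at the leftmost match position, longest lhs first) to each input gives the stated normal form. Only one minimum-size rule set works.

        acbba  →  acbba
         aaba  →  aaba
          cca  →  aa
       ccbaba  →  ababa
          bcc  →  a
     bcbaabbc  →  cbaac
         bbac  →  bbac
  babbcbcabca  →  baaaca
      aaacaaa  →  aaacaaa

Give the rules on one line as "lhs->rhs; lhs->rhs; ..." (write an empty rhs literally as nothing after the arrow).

  | acbba
  | aaba
  | cca => aa
  | ccbaba => ababa

bc->c; cc->a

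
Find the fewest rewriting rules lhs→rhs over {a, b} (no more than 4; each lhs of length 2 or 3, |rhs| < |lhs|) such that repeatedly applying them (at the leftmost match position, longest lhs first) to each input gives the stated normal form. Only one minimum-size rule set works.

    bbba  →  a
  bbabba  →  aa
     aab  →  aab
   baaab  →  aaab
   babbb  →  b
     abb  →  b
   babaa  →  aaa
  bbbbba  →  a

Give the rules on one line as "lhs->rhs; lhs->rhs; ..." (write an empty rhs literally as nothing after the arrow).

abb->b; ba->a; bab->a

  | bbba => bba => ba => a
  | bbabba => baba => aa
  | aab
  | baaab => aaab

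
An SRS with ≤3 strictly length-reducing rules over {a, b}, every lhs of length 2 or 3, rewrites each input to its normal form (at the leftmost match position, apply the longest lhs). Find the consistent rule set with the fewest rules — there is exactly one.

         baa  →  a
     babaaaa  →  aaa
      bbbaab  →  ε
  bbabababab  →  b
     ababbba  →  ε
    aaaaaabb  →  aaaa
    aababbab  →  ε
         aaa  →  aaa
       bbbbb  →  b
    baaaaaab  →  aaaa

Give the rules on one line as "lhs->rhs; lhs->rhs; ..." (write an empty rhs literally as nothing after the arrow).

  | baa => a
  | babaaaa => baaaa => aaa
  | bbbaab => bbaab => baab => ab => ε
  | bbabababab => babababab => bababab => babab => bab => b

ab->; ba->; bb->b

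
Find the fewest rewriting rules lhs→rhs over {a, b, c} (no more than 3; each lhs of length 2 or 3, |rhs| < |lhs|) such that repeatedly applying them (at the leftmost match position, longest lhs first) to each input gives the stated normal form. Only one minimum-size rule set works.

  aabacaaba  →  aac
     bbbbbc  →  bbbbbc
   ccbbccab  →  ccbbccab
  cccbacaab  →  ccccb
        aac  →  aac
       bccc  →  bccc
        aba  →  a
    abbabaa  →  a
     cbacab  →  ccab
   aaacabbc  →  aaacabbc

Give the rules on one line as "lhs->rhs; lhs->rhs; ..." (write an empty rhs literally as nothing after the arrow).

  | aabacaaba => aacaaba => aacba => aac
  | bbbbbc
  | ccbbccab
  | cccbacaab => ccccaab => ccccb

ba->; caa->c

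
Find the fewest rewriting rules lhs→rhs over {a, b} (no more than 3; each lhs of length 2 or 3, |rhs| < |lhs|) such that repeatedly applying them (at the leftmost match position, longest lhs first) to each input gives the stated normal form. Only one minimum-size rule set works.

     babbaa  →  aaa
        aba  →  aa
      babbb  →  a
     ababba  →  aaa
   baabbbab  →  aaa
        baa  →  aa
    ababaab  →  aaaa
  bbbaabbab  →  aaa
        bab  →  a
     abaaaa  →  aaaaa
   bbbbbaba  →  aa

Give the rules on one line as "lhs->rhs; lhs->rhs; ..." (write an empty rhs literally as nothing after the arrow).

ab->a; ba->a

  | babbaa => abbaa => abaa => aaa
  | aba => aa
  | babbb => abbb => abb => ab => a
  | ababba => aabba => aaba => aaa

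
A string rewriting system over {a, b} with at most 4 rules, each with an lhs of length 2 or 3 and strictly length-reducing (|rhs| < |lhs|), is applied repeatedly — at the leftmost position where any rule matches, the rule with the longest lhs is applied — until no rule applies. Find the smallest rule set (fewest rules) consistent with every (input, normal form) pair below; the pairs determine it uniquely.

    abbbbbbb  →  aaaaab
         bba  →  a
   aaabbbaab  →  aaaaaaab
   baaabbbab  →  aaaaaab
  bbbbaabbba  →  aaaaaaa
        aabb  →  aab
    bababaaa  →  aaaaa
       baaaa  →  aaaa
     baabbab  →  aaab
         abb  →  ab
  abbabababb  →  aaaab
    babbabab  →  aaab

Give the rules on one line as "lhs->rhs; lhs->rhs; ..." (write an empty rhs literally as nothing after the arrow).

  | abbbbbbb => aaabbbb => aaaaab
  | bba => ba => a
  | aaabbbaab => aaaaaaab
  | baaabbbab => aaabbbab => aaaaaab

ba->a; bb->b; bbb->aa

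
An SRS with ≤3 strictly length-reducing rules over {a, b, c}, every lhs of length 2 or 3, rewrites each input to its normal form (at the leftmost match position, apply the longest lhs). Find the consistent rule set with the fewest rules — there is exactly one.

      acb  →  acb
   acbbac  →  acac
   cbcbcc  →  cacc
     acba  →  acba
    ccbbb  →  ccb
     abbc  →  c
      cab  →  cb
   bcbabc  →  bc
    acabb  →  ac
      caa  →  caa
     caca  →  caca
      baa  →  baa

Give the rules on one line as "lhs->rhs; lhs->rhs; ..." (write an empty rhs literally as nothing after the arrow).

ab->b; bb->; bcb->a

  | acb
  | acbbac => acac
  | cbcbcc => cacc
  | acba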